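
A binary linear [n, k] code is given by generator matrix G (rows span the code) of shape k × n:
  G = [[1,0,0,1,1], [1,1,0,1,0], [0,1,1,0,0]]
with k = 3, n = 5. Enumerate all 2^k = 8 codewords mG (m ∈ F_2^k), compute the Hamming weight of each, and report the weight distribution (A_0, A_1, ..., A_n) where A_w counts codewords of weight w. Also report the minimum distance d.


Weight distribution: A_0 = 1, A_2 = 3, A_3 = 3, A_5 = 1. Minimum distance d = 2.

Enumerate all 2^3 = 8 messages m ∈ F_2^3.
For each, compute codeword c = mG in F_2^5, then tally its weight.
  m = 000 → c = 00000, weight = 0.
  m = 100 → c = 10011, weight = 3.
  m = 010 → c = 11010, weight = 3.
  m = 110 → c = 01001, weight = 2.
  m = 001 → c = 01100, weight = 2.
  m = 101 → c = 11111, weight = 5.
  m = 011 → c = 10110, weight = 3.
  m = 111 → c = 00101, weight = 2.
Tally weights:
  weight 0: 1 codewords.
  weight 2: 3 codewords.
  weight 3: 3 codewords.
  weight 5: 1 codewords.
Minimum distance d = smallest w > 0 with A_w > 0 = 2.
Sanity: Σ A_w = 8 = 2^3 = 8 ✓.


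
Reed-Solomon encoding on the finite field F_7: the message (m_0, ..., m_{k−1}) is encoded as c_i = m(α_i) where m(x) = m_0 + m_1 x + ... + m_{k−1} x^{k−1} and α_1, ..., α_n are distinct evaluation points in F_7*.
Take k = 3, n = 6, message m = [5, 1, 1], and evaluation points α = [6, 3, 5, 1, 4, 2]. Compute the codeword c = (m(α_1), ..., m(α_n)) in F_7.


c = [5, 3, 0, 0, 4, 4]

Message polynomial: m(x) = 5 + 1·x + 1·x^2 (mod 7).
For each evaluation point α_i, compute m(α_i) mod 7:
  α_1 = 6: Horner steps 1 → 0 → 5, so m(6) = 5.
  α_2 = 3: Horner steps 1 → 4 → 3, so m(3) = 3.
  α_3 = 5: Horner steps 1 → 6 → 0, so m(5) = 0.
  α_4 = 1: Horner steps 1 → 2 → 0, so m(1) = 0.
  α_5 = 4: Horner steps 1 → 5 → 4, so m(4) = 4.
  α_6 = 2: Horner steps 1 → 3 → 4, so m(2) = 4.
Codeword c = [5, 3, 0, 0, 4, 4] ∈ F_7^6.


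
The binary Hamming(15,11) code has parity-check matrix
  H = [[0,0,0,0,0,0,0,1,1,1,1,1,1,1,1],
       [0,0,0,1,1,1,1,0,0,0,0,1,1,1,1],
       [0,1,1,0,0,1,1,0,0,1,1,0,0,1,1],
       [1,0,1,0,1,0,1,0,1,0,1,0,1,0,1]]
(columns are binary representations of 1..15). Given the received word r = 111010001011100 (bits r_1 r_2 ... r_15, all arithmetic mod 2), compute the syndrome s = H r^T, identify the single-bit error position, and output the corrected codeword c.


s = (0, 1, 1, 0)^T, error position = 6, corrected codeword c = 111011001011100

Compute s = H r^T mod 2 one row at a time:
  s_1 = 0 + 1 + 0 + 1 + 1 + 1 + 0 + 0 = 4 ≡ 0 (mod 2).
  s_2 = 0 + 1 + 0 + 0 + 1 + 1 + 0 + 0 = 3 ≡ 1 (mod 2).
  s_3 = 1 + 1 + 0 + 0 + 0 + 1 + 0 + 0 = 3 ≡ 1 (mod 2).
  s_4 = 1 + 1 + 1 + 0 + 1 + 1 + 1 + 0 = 6 ≡ 0 (mod 2).
s = (0, 1, 1, 0)^T — this equals column 6 of H (binary 0110), so error is at position 6.
Correct: flip bit 6 of r = 111010001011100 to get c = 111011001011100.


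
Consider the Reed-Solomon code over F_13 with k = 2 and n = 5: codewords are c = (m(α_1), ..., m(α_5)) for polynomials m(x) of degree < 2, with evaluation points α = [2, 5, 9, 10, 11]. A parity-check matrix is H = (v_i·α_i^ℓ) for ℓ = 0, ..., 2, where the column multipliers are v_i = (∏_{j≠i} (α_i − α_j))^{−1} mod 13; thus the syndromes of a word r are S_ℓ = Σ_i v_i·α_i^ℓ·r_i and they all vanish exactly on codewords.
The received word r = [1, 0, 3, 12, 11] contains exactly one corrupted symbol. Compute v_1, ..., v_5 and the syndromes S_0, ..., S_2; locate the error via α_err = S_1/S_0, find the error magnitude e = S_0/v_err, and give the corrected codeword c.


S = (8, 2, 7), error at position 4, error magnitude e = 5, c = [1, 0, 3, 7, 11].

Step 1: column multipliers v_i = (∏_{j≠i}(α_i − α_j))^{−1} mod 13.
  i = 1 (α = 2): (2−5)(2−9)(2−10)(2−11) = (−3)·(−7)·(−8)·(−9) = 1512 ≡ 4, so v_1 = 4^{−1} = 10 (mod 13).
  i = 2 (α = 5): (5−2)(5−9)(5−10)(5−11) = 3·(−4)·(−5)·(−6) = −360 ≡ 4, so v_2 = 4^{−1} = 10 (mod 13).
  i = 3 (α = 9): (9−2)(9−5)(9−10)(9−11) = 7·4·(−1)·(−2) = 56 ≡ 4, so v_3 = 4^{−1} = 10 (mod 13).
  i = 4 (α = 10): (10−2)(10−5)(10−9)(10−11) = 8·5·1·(−1) = −40 ≡ 12, so v_4 = 12^{−1} = 12 (mod 13).
  i = 5 (α = 11): (11−2)(11−5)(11−9)(11−10) = 9·6·2·1 = 108 ≡ 4, so v_5 = 4^{−1} = 10 (mod 13).
  v = [10, 10, 10, 12, 10].
Step 2: syndromes of r = [1, 0, 3, 12, 11] (all sums mod 13).
  S_0 = Σ v_i r_i = 10·1 + 10·0 + 10·3 + 12·12 + 10·11 = 294 ≡ 8.
  S_1 = Σ v_i α_i r_i = 10·2·1 + 10·5·0 + 10·9·3 + 12·10·12 + 10·11·11 = 2940 ≡ 2.
  α_i^2 mod 13 = [4, 12, 3, 9, 4].
  S_2 = Σ v_i α_i^2 r_i = 10·4·1 + 10·12·0 + 10·3·3 + 12·9·12 + 10·4·11 = 1866 ≡ 7.
  S = (8, 2, 7) ≠ 0, so r is not a codeword (an error is present).
Step 3: locate the error. For a single error e at position i, S_ℓ = v_i·e·α_i^ℓ, so α_err = S_1/S_0.
  S_0^{−1} = 8^{−1} = 5 (mod 13), so α_err = 2·5 = 10 ≡ 10 = α_4. Error position i = 4.
  Consistency check: S_2/S_1 = 7·7 = 49 ≡ 10 = α_err ✓ (single-error assumption holds).
Step 4: error magnitude e = S_0/v_4 = S_0·∏_{j≠4}(α_4 − α_j) = 8·12 = 96 ≡ 5 (mod 13).
Step 5: correct position 4: c_4 = r_4 − e = 12 − 5 ≡ 7 (mod 13). Hence c = [1, 0, 3, 7, 11].
  Check: interpolating c through the α_i gives m(x) = 6 + 4·x (degree < 2) with m(α_i) = c_i for every i, so c is indeed a codeword.


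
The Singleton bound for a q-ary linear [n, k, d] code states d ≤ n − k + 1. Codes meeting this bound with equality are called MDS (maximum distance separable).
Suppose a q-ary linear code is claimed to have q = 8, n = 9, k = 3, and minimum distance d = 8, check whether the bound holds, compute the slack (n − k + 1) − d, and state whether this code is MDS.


Singleton RHS = n − k + 1 = 7, slack = -1, bound violated (no such code; not MDS).

Singleton bound: d ≤ n − k + 1.
Here n = 9, k = 3, so n − k + 1 = 7.
Given d = 8, check d ≤ 7: NO.
Slack = (n − k + 1) − d = -1.
The slack is negative: d = 8 exceeds n − k + 1 = 7 by 1, so the Singleton bound is violated and no linear [9, 3, 8]_8 code can exist. In particular it is not MDS (MDS requires d = n − k + 1 exactly).
Description: the claimed parameters are [9, 3, 8]_8; such a code would be impossible (violates the Singleton bound).


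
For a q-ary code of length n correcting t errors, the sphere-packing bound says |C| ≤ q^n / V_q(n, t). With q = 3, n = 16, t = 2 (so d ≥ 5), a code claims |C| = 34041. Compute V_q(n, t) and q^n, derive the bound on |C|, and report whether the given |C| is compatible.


V_q(n, t) = 513, q^n = 43046721, Hamming bound = 83911, |C| = 34041 ≤ bound (satisfied).

Step 1: Compute V_q(n, t) = Σ_{j=0}^2 C(n, j) (q−1)^j.
  j = 0: C(16,0)·(2)^0 = 1·1 = 1.
  j = 1: C(16,1)·(2)^1 = 16·2 = 32.
  j = 2: C(16,2)·(2)^2 = 120·4 = 480.
  V_q(n, t) = 1 + 32 + 480 = 513.
Step 2: q^n = 3^16 = 43046721.
Step 3: Hamming bound ⌊q^n / V_q(n,t)⌋ = ⌊43046721/513⌋ = 83911.
Step 4: Compare |C| = 34041 to 83911: satisfied.
The claimed |C| lies below the Hamming bound.


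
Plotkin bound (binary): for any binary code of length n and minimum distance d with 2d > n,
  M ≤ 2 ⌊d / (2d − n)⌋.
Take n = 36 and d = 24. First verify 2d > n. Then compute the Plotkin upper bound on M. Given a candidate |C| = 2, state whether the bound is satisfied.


Plotkin bound M ≤ 4; given |C| = 2 ≤ bound (satisfied).

Check applicability: 2d = 48, n = 36.
2d − n = 12 > 0, so Plotkin applies.
Compute d/(2d−n) = 24/12 ≈ 2.0000.
⌊d/(2d−n)⌋ = 2.
Plotkin bound: M ≤ 2·2 = 4.
Given |C| = 2, check: satisfied.
This |C| is below the Plotkin bound.


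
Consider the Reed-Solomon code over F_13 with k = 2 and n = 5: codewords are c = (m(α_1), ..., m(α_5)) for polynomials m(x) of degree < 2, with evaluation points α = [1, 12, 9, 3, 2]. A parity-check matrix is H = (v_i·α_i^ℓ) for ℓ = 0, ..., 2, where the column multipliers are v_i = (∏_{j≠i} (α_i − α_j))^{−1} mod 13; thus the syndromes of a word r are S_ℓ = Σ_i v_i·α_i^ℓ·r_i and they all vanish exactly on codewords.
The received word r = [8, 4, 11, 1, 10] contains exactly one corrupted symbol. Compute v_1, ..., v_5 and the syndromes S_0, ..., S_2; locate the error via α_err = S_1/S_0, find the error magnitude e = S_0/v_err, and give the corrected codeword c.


S = (7, 8, 11), error at position 4, error magnitude e = 2, c = [8, 4, 11, 12, 10].

Step 1: column multipliers v_i = (∏_{j≠i}(α_i − α_j))^{−1} mod 13.
  i = 1 (α = 1): (1−12)(1−9)(1−3)(1−2) = (−11)·(−8)·(−2)·(−1) = 176 ≡ 7, so v_1 = 7^{−1} = 2 (mod 13).
  i = 2 (α = 12): (12−1)(12−9)(12−3)(12−2) = 11·3·9·10 = 2970 ≡ 6, so v_2 = 6^{−1} = 11 (mod 13).
  i = 3 (α = 9): (9−1)(9−12)(9−3)(9−2) = 8·(−3)·6·7 = −1008 ≡ 6, so v_3 = 6^{−1} = 11 (mod 13).
  i = 4 (α = 3): (3−1)(3−12)(3−9)(3−2) = 2·(−9)·(−6)·1 = 108 ≡ 4, so v_4 = 4^{−1} = 10 (mod 13).
  i = 5 (α = 2): (2−1)(2−12)(2−9)(2−3) = 1·(−10)·(−7)·(−1) = −70 ≡ 8, so v_5 = 8^{−1} = 5 (mod 13).
  v = [2, 11, 11, 10, 5].
Step 2: syndromes of r = [8, 4, 11, 1, 10] (all sums mod 13).
  S_0 = Σ v_i r_i = 2·8 + 11·4 + 11·11 + 10·1 + 5·10 = 241 ≡ 7.
  S_1 = Σ v_i α_i r_i = 2·1·8 + 11·12·4 + 11·9·11 + 10·3·1 + 5·2·10 = 1763 ≡ 8.
  α_i^2 mod 13 = [1, 1, 3, 9, 4].
  S_2 = Σ v_i α_i^2 r_i = 2·1·8 + 11·1·4 + 11·3·11 + 10·9·1 + 5·4·10 = 713 ≡ 11.
  S = (7, 8, 11) ≠ 0, so r is not a codeword (an error is present).
Step 3: locate the error. For a single error e at position i, S_ℓ = v_i·e·α_i^ℓ, so α_err = S_1/S_0.
  S_0^{−1} = 7^{−1} = 2 (mod 13), so α_err = 8·2 = 16 ≡ 3 = α_4. Error position i = 4.
  Consistency check: S_2/S_1 = 11·5 = 55 ≡ 3 = α_err ✓ (single-error assumption holds).
Step 4: error magnitude e = S_0/v_4 = S_0·∏_{j≠4}(α_4 − α_j) = 7·4 = 28 ≡ 2 (mod 13).
Step 5: correct position 4: c_4 = r_4 − e = 1 − 2 ≡ 12 (mod 13). Hence c = [8, 4, 11, 12, 10].
  Check: interpolating c through the α_i gives m(x) = 6 + 2·x (degree < 2) with m(α_i) = c_i for every i, so c is indeed a codeword.


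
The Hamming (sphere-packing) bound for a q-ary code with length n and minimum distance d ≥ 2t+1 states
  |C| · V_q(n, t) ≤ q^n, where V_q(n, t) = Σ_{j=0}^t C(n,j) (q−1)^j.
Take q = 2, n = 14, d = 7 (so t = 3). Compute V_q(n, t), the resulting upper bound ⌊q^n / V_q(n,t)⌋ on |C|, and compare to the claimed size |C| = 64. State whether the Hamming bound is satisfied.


V_q(n, t) = 470, q^n = 16384, Hamming bound = 34, |C| = 64 > bound (violated).

Step 1: Compute V_q(n, t) = Σ_{j=0}^3 C(n, j) (q−1)^j.
  j = 0: C(14,0)·(1)^0 = 1·1 = 1.
  j = 1: C(14,1)·(1)^1 = 14·1 = 14.
  j = 2: C(14,2)·(1)^2 = 91·1 = 91.
  j = 3: C(14,3)·(1)^3 = 364·1 = 364.
  V_q(n, t) = 1 + 14 + 91 + 364 = 470.
Step 2: q^n = 2^14 = 16384.
Step 3: Hamming bound ⌊q^n / V_q(n,t)⌋ = ⌊16384/470⌋ = 34.
Step 4: Compare |C| = 64 to 34: violated.
The claimed |C| lies above the Hamming bound, so no 2-ary code of length 14 with d ≥ 7 can have 64 codewords.


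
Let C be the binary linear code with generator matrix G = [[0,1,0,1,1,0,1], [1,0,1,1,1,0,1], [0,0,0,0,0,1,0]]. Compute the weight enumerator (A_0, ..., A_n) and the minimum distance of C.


Weight distribution: A_0 = 1, A_1 = 1, A_3 = 1, A_4 = 2, A_5 = 2, A_6 = 1. Minimum distance d = 1.

Enumerate all 2^3 = 8 messages m ∈ F_2^3.
For each, compute codeword c = mG in F_2^7, then tally its weight.
  m = 000 → c = 0000000, weight = 0.
  m = 100 → c = 0101101, weight = 4.
  m = 010 → c = 1011101, weight = 5.
  m = 110 → c = 1110000, weight = 3.
  m = 001 → c = 0000010, weight = 1.
  m = 101 → c = 0101111, weight = 5.
  m = 011 → c = 1011111, weight = 6.
  m = 111 → c = 1110010, weight = 4.
Tally weights:
  weight 0: 1 codewords.
  weight 1: 1 codewords.
  weight 3: 1 codewords.
  weight 4: 2 codewords.
  weight 5: 2 codewords.
  weight 6: 1 codewords.
Minimum distance d = smallest w > 0 with A_w > 0 = 1.
Sanity: Σ A_w = 8 = 2^3 = 8 ✓.


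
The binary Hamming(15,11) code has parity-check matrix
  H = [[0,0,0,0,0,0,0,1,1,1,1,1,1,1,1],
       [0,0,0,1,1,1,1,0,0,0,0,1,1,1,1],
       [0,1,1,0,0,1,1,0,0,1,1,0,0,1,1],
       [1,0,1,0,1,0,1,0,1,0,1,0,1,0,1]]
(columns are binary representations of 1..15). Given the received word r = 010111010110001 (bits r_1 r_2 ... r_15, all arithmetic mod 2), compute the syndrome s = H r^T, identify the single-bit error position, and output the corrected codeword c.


s = (0, 0, 1, 1)^T, error position = 3, corrected codeword c = 011111010110001

Compute s = H r^T mod 2 one row at a time:
  s_1 = 1 + 0 + 1 + 1 + 0 + 0 + 0 + 1 = 4 ≡ 0 (mod 2).
  s_2 = 1 + 1 + 1 + 0 + 0 + 0 + 0 + 1 = 4 ≡ 0 (mod 2).
  s_3 = 1 + 0 + 1 + 0 + 1 + 1 + 0 + 1 = 5 ≡ 1 (mod 2).
  s_4 = 0 + 0 + 1 + 0 + 0 + 1 + 0 + 1 = 3 ≡ 1 (mod 2).
s = (0, 0, 1, 1)^T — this equals column 3 of H (binary 0011), so error is at position 3.
Correct: flip bit 3 of r = 010111010110001 to get c = 011111010110001.


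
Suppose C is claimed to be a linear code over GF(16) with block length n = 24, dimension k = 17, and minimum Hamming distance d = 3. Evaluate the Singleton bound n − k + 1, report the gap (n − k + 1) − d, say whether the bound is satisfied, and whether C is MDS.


Singleton RHS = n − k + 1 = 8, slack = 5, bound satisfied, not MDS.

Singleton bound: d ≤ n − k + 1.
Here n = 24, k = 17, so n − k + 1 = 8.
Given d = 3, check d ≤ 8: YES.
Slack = (n − k + 1) − d = 5.
The code is NOT MDS (slack = 5 > 0).
Description: the claimed parameters are [24, 17, 3]_16; such a code would be non-MDS.


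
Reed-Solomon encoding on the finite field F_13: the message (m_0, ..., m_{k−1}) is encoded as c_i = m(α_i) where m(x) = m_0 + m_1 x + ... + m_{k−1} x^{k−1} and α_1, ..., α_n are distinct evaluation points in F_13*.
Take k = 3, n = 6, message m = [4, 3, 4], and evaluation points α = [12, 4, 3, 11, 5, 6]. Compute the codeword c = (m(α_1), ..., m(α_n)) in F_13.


c = [5, 2, 10, 1, 2, 10]

Message polynomial: m(x) = 4 + 3·x + 4·x^2 (mod 13).
For each evaluation point α_i, compute m(α_i) mod 13:
  α_1 = 12: Horner steps 4 → 12 → 5, so m(12) = 5.
  α_2 = 4: Horner steps 4 → 6 → 2, so m(4) = 2.
  α_3 = 3: Horner steps 4 → 2 → 10, so m(3) = 10.
  α_4 = 11: Horner steps 4 → 8 → 1, so m(11) = 1.
  α_5 = 5: Horner steps 4 → 10 → 2, so m(5) = 2.
  α_6 = 6: Horner steps 4 → 1 → 10, so m(6) = 10.
Codeword c = [5, 2, 10, 1, 2, 10] ∈ F_13^6.


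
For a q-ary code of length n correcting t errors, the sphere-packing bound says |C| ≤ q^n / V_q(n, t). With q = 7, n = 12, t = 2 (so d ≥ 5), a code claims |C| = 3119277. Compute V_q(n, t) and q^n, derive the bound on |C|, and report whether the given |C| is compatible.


V_q(n, t) = 2449, q^n = 13841287201, Hamming bound = 5651811, |C| = 3119277 ≤ bound (satisfied).

Step 1: Compute V_q(n, t) = Σ_{j=0}^2 C(n, j) (q−1)^j.
  j = 0: C(12,0)·(6)^0 = 1·1 = 1.
  j = 1: C(12,1)·(6)^1 = 12·6 = 72.
  j = 2: C(12,2)·(6)^2 = 66·36 = 2376.
  V_q(n, t) = 1 + 72 + 2376 = 2449.
Step 2: q^n = 7^12 = 13841287201.
Step 3: Hamming bound ⌊q^n / V_q(n,t)⌋ = ⌊13841287201/2449⌋ = 5651811.
Step 4: Compare |C| = 3119277 to 5651811: satisfied.
The claimed |C| lies below the Hamming bound.


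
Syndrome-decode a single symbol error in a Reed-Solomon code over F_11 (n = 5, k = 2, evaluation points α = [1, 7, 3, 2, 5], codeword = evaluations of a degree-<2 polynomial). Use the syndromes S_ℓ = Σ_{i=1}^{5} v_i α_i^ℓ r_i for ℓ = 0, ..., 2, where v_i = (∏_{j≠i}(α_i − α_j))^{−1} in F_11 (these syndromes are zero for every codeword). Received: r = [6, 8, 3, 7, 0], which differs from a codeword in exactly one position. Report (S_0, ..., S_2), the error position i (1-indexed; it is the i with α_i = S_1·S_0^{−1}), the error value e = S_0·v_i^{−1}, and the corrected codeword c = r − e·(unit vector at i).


S = (9, 7, 3), error at position 4, error magnitude e = 8, c = [6, 8, 3, 10, 0].

Step 1: column multipliers v_i = (∏_{j≠i}(α_i − α_j))^{−1} mod 11.
  i = 1 (α = 1): (1−7)(1−3)(1−2)(1−5) = (−6)·(−2)·(−1)·(−4) = 48 ≡ 4, so v_1 = 4^{−1} = 3 (mod 11).
  i = 2 (α = 7): (7−1)(7−3)(7−2)(7−5) = 6·4·5·2 = 240 ≡ 9, so v_2 = 9^{−1} = 5 (mod 11).
  i = 3 (α = 3): (3−1)(3−7)(3−2)(3−5) = 2·(−4)·1·(−2) = 16 ≡ 5, so v_3 = 5^{−1} = 9 (mod 11).
  i = 4 (α = 2): (2−1)(2−7)(2−3)(2−5) = 1·(−5)·(−1)·(−3) = −15 ≡ 7, so v_4 = 7^{−1} = 8 (mod 11).
  i = 5 (α = 5): (5−1)(5−7)(5−3)(5−2) = 4·(−2)·2·3 = −48 ≡ 7, so v_5 = 7^{−1} = 8 (mod 11).
  v = [3, 5, 9, 8, 8].
Step 2: syndromes of r = [6, 8, 3, 7, 0] (all sums mod 11).
  S_0 = Σ v_i r_i = 3·6 + 5·8 + 9·3 + 8·7 + 8·0 = 141 ≡ 9.
  S_1 = Σ v_i α_i r_i = 3·1·6 + 5·7·8 + 9·3·3 + 8·2·7 + 8·5·0 = 491 ≡ 7.
  α_i^2 mod 11 = [1, 5, 9, 4, 3].
  S_2 = Σ v_i α_i^2 r_i = 3·1·6 + 5·5·8 + 9·9·3 + 8·4·7 + 8·3·0 = 685 ≡ 3.
  S = (9, 7, 3) ≠ 0, so r is not a codeword (an error is present).
Step 3: locate the error. For a single error e at position i, S_ℓ = v_i·e·α_i^ℓ, so α_err = S_1/S_0.
  S_0^{−1} = 9^{−1} = 5 (mod 11), so α_err = 7·5 = 35 ≡ 2 = α_4. Error position i = 4.
  Consistency check: S_2/S_1 = 3·8 = 24 ≡ 2 = α_err ✓ (single-error assumption holds).
Step 4: error magnitude e = S_0/v_4 = S_0·∏_{j≠4}(α_4 − α_j) = 9·7 = 63 ≡ 8 (mod 11).
Step 5: correct position 4: c_4 = r_4 − e = 7 − 8 ≡ 10 (mod 11). Hence c = [6, 8, 3, 10, 0].
  Check: interpolating c through the α_i gives m(x) = 2 + 4·x (degree < 2) with m(α_i) = c_i for every i, so c is indeed a codeword.


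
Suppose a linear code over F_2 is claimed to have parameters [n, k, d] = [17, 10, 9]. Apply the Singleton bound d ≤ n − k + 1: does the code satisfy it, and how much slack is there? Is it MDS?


Singleton RHS = n − k + 1 = 8, slack = -1, bound violated (no such code; not MDS).

Singleton bound: d ≤ n − k + 1.
Here n = 17, k = 10, so n − k + 1 = 8.
Given d = 9, check d ≤ 8: NO.
Slack = (n − k + 1) − d = -1.
The slack is negative: d = 9 exceeds n − k + 1 = 8 by 1, so the Singleton bound is violated and no linear [17, 10, 9]_2 code can exist. In particular it is not MDS (MDS requires d = n − k + 1 exactly).
Description: the claimed parameters are [17, 10, 9]_2; such a code would be impossible (violates the Singleton bound).


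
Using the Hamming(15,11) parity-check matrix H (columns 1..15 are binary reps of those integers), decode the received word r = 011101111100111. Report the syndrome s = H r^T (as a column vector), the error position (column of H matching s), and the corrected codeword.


s = (0, 0, 1, 1)^T, error position = 3, corrected codeword c = 010101111100111

Compute s = H r^T mod 2 one row at a time:
  s_1 = 1 + 1 + 1 + 0 + 0 + 1 + 1 + 1 = 6 ≡ 0 (mod 2).
  s_2 = 1 + 0 + 1 + 1 + 0 + 1 + 1 + 1 = 6 ≡ 0 (mod 2).
  s_3 = 1 + 1 + 1 + 1 + 1 + 0 + 1 + 1 = 7 ≡ 1 (mod 2).
  s_4 = 0 + 1 + 0 + 1 + 1 + 0 + 1 + 1 = 5 ≡ 1 (mod 2).
s = (0, 0, 1, 1)^T — this equals column 3 of H (binary 0011), so error is at position 3.
Correct: flip bit 3 of r = 011101111100111 to get c = 010101111100111.


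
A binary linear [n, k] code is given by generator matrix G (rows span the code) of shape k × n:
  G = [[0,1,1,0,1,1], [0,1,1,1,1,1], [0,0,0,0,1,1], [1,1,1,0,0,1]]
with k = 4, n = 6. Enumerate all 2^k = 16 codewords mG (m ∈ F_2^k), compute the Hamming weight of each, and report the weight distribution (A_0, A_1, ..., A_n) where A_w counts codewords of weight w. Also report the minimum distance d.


Weight distribution: A_0 = 1, A_1 = 1, A_2 = 4, A_3 = 4, A_4 = 3, A_5 = 3. Minimum distance d = 1.

Enumerate all 2^4 = 16 messages m ∈ F_2^4.
For each, compute codeword c = mG in F_2^6, then tally its weight.
  m = 0000 → c = 000000, weight = 0.
  m = 1000 → c = 011011, weight = 4.
  m = 0100 → c = 011111, weight = 5.
  m = 1100 → c = 000100, weight = 1.
  m = 0010 → c = 000011, weight = 2.
  m = 1010 → c = 011000, weight = 2.
  m = 0110 → c = 011100, weight = 3.
  m = 1110 → c = 000111, weight = 3.
  m = 0001 → c = 111001, weight = 4.
  m = 1001 → c = 100010, weight = 2.
  m = 0101 → c = 100110, weight = 3.
  m = 1101 → c = 111101, weight = 5.
  m = 0011 → c = 111010, weight = 4.
  m = 1011 → c = 100001, weight = 2.
  m = 0111 → c = 100101, weight = 3.
  m = 1111 → c = 111110, weight = 5.
Tally weights:
  weight 0: 1 codewords.
  weight 1: 1 codewords.
  weight 2: 4 codewords.
  weight 3: 4 codewords.
  weight 4: 3 codewords.
  weight 5: 3 codewords.
Minimum distance d = smallest w > 0 with A_w > 0 = 1.
Sanity: Σ A_w = 16 = 2^4 = 16 ✓.


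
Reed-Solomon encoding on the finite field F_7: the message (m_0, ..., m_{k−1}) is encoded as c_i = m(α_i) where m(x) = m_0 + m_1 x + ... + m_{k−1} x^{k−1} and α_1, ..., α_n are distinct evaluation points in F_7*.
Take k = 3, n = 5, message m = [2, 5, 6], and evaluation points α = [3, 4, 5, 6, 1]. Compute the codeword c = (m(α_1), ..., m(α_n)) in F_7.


c = [1, 6, 2, 3, 6]

Message polynomial: m(x) = 2 + 5·x + 6·x^2 (mod 7).
For each evaluation point α_i, compute m(α_i) mod 7:
  α_1 = 3: Horner steps 6 → 2 → 1, so m(3) = 1.
  α_2 = 4: Horner steps 6 → 1 → 6, so m(4) = 6.
  α_3 = 5: Horner steps 6 → 0 → 2, so m(5) = 2.
  α_4 = 6: Horner steps 6 → 6 → 3, so m(6) = 3.
  α_5 = 1: Horner steps 6 → 4 → 6, so m(1) = 6.
Codeword c = [1, 6, 2, 3, 6] ∈ F_7^5.


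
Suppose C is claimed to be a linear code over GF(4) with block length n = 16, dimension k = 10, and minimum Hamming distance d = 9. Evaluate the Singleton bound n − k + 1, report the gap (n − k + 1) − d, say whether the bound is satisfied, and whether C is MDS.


Singleton RHS = n − k + 1 = 7, slack = -2, bound violated (no such code; not MDS).

Singleton bound: d ≤ n − k + 1.
Here n = 16, k = 10, so n − k + 1 = 7.
Given d = 9, check d ≤ 7: NO.
Slack = (n − k + 1) − d = -2.
The slack is negative: d = 9 exceeds n − k + 1 = 7 by 2, so the Singleton bound is violated and no linear [16, 10, 9]_4 code can exist. In particular it is not MDS (MDS requires d = n − k + 1 exactly).
Description: the claimed parameters are [16, 10, 9]_4; such a code would be impossible (violates the Singleton bound).


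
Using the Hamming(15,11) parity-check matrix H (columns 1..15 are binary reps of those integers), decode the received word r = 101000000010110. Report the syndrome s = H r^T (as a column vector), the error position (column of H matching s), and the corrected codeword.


s = (1, 0, 1, 0)^T, error position = 10, corrected codeword c = 101000000110110

Compute s = H r^T mod 2 one row at a time:
  s_1 = 0 + 0 + 0 + 1 + 0 + 1 + 1 + 0 = 3 ≡ 1 (mod 2).
  s_2 = 0 + 0 + 0 + 0 + 0 + 1 + 1 + 0 = 2 ≡ 0 (mod 2).
  s_3 = 0 + 1 + 0 + 0 + 0 + 1 + 1 + 0 = 3 ≡ 1 (mod 2).
  s_4 = 1 + 1 + 0 + 0 + 0 + 1 + 1 + 0 = 4 ≡ 0 (mod 2).
s = (1, 0, 1, 0)^T — this equals column 10 of H (binary 1010), so error is at position 10.
Correct: flip bit 10 of r = 101000000010110 to get c = 101000000110110.


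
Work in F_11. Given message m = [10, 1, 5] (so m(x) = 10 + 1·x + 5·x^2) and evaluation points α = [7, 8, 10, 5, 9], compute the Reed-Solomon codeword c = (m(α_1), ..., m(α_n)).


c = [9, 8, 3, 8, 6]

Message polynomial: m(x) = 10 + 1·x + 5·x^2 (mod 11).
For each evaluation point α_i, compute m(α_i) mod 11:
  α_1 = 7: Horner steps 5 → 3 → 9, so m(7) = 9.
  α_2 = 8: Horner steps 5 → 8 → 8, so m(8) = 8.
  α_3 = 10: Horner steps 5 → 7 → 3, so m(10) = 3.
  α_4 = 5: Horner steps 5 → 4 → 8, so m(5) = 8.
  α_5 = 9: Horner steps 5 → 2 → 6, so m(9) = 6.
Codeword c = [9, 8, 3, 8, 6] ∈ F_11^5.


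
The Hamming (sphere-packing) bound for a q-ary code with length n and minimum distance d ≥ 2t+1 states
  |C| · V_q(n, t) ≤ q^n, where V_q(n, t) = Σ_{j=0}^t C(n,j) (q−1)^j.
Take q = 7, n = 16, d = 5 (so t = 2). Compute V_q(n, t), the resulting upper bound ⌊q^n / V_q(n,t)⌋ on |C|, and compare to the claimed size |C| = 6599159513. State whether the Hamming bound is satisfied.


V_q(n, t) = 4417, q^n = 33232930569601, Hamming bound = 7523869270, |C| = 6599159513 ≤ bound (satisfied).

Step 1: Compute V_q(n, t) = Σ_{j=0}^2 C(n, j) (q−1)^j.
  j = 0: C(16,0)·(6)^0 = 1·1 = 1.
  j = 1: C(16,1)·(6)^1 = 16·6 = 96.
  j = 2: C(16,2)·(6)^2 = 120·36 = 4320.
  V_q(n, t) = 1 + 96 + 4320 = 4417.
Step 2: q^n = 7^16 = 33232930569601.
Step 3: Hamming bound ⌊q^n / V_q(n,t)⌋ = ⌊33232930569601/4417⌋ = 7523869270.
Step 4: Compare |C| = 6599159513 to 7523869270: satisfied.
The claimed |C| lies below the Hamming bound.


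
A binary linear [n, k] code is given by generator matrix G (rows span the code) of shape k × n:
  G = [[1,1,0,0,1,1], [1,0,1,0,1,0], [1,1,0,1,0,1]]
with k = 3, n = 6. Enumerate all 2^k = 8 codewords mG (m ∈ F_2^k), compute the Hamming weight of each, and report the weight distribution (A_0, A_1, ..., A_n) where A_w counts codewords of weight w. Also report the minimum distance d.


Weight distribution: A_0 = 1, A_2 = 1, A_3 = 3, A_4 = 2, A_5 = 1. Minimum distance d = 2.

Enumerate all 2^3 = 8 messages m ∈ F_2^3.
For each, compute codeword c = mG in F_2^6, then tally its weight.
  m = 000 → c = 000000, weight = 0.
  m = 100 → c = 110011, weight = 4.
  m = 010 → c = 101010, weight = 3.
  m = 110 → c = 011001, weight = 3.
  m = 001 → c = 110101, weight = 4.
  m = 101 → c = 000110, weight = 2.
  m = 011 → c = 011111, weight = 5.
  m = 111 → c = 101100, weight = 3.
Tally weights:
  weight 0: 1 codewords.
  weight 2: 1 codewords.
  weight 3: 3 codewords.
  weight 4: 2 codewords.
  weight 5: 1 codewords.
Minimum distance d = smallest w > 0 with A_w > 0 = 2.
Sanity: Σ A_w = 8 = 2^3 = 8 ✓.


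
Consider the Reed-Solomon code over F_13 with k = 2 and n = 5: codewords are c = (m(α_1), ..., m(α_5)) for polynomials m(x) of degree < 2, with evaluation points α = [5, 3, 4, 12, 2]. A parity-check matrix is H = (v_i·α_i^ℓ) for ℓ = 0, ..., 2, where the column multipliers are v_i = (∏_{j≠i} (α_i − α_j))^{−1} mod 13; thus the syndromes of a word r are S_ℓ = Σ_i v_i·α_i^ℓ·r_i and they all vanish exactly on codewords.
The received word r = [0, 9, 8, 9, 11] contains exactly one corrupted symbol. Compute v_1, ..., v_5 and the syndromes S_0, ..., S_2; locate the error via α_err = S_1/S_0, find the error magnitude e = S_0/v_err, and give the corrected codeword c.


S = (4, 12, 10), error at position 2, error magnitude e = 6, c = [0, 3, 8, 9, 11].

Step 1: column multipliers v_i = (∏_{j≠i}(α_i − α_j))^{−1} mod 13.
  i = 1 (α = 5): (5−3)(5−4)(5−12)(5−2) = 2·1·(−7)·3 = −42 ≡ 10, so v_1 = 10^{−1} = 4 (mod 13).
  i = 2 (α = 3): (3−5)(3−4)(3−12)(3−2) = (−2)·(−1)·(−9)·1 = −18 ≡ 8, so v_2 = 8^{−1} = 5 (mod 13).
  i = 3 (α = 4): (4−5)(4−3)(4−12)(4−2) = (−1)·1·(−8)·2 = 16 ≡ 3, so v_3 = 3^{−1} = 9 (mod 13).
  i = 4 (α = 12): (12−5)(12−3)(12−4)(12−2) = 7·9·8·10 = 5040 ≡ 9, so v_4 = 9^{−1} = 3 (mod 13).
  i = 5 (α = 2): (2−5)(2−3)(2−4)(2−12) = (−3)·(−1)·(−2)·(−10) = 60 ≡ 8, so v_5 = 8^{−1} = 5 (mod 13).
  v = [4, 5, 9, 3, 5].
Step 2: syndromes of r = [0, 9, 8, 9, 11] (all sums mod 13).
  S_0 = Σ v_i r_i = 4·0 + 5·9 + 9·8 + 3·9 + 5·11 = 199 ≡ 4.
  S_1 = Σ v_i α_i r_i = 4·5·0 + 5·3·9 + 9·4·8 + 3·12·9 + 5·2·11 = 857 ≡ 12.
  α_i^2 mod 13 = [12, 9, 3, 1, 4].
  S_2 = Σ v_i α_i^2 r_i = 4·12·0 + 5·9·9 + 9·3·8 + 3·1·9 + 5·4·11 = 868 ≡ 10.
  S = (4, 12, 10) ≠ 0, so r is not a codeword (an error is present).
Step 3: locate the error. For a single error e at position i, S_ℓ = v_i·e·α_i^ℓ, so α_err = S_1/S_0.
  S_0^{−1} = 4^{−1} = 10 (mod 13), so α_err = 12·10 = 120 ≡ 3 = α_2. Error position i = 2.
  Consistency check: S_2/S_1 = 10·12 = 120 ≡ 3 = α_err ✓ (single-error assumption holds).
Step 4: error magnitude e = S_0/v_2 = S_0·∏_{j≠2}(α_2 − α_j) = 4·8 = 32 ≡ 6 (mod 13).
Step 5: correct position 2: c_2 = r_2 − e = 9 − 6 ≡ 3 (mod 13). Hence c = [0, 3, 8, 9, 11].
  Check: interpolating c through the α_i gives m(x) = 1 + 5·x (degree < 2) with m(α_i) = c_i for every i, so c is indeed a codeword.


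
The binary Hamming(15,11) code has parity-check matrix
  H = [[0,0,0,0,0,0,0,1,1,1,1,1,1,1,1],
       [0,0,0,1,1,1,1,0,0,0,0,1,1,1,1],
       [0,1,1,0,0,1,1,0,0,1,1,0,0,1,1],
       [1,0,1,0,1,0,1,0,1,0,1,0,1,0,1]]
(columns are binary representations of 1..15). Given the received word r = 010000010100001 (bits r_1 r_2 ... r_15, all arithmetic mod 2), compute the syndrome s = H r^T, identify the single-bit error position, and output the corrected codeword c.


s = (1, 1, 1, 1)^T, error position = 15, corrected codeword c = 010000010100000

Compute s = H r^T mod 2 one row at a time:
  s_1 = 1 + 0 + 1 + 0 + 0 + 0 + 0 + 1 = 3 ≡ 1 (mod 2).
  s_2 = 0 + 0 + 0 + 0 + 0 + 0 + 0 + 1 = 1 ≡ 1 (mod 2).
  s_3 = 1 + 0 + 0 + 0 + 1 + 0 + 0 + 1 = 3 ≡ 1 (mod 2).
  s_4 = 0 + 0 + 0 + 0 + 0 + 0 + 0 + 1 = 1 ≡ 1 (mod 2).
s = (1, 1, 1, 1)^T — this equals column 15 of H (binary 1111), so error is at position 15.
Correct: flip bit 15 of r = 010000010100001 to get c = 010000010100000.


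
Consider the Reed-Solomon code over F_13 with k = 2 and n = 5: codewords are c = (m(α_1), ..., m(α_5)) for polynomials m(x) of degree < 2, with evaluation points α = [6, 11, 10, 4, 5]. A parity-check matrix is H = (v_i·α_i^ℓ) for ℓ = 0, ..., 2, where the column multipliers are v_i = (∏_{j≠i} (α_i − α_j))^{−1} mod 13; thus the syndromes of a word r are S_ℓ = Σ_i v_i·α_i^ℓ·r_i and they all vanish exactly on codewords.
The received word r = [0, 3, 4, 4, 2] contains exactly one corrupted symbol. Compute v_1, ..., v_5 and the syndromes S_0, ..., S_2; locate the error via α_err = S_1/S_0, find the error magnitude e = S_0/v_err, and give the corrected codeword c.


S = (9, 12, 3), error at position 3, error magnitude e = 12, c = [0, 3, 5, 4, 2].

Step 1: column multipliers v_i = (∏_{j≠i}(α_i − α_j))^{−1} mod 13.
  i = 1 (α = 6): (6−11)(6−10)(6−4)(6−5) = (−5)·(−4)·2·1 = 40 ≡ 1, so v_1 = 1^{−1} = 1 (mod 13).
  i = 2 (α = 11): (11−6)(11−10)(11−4)(11−5) = 5·1·7·6 = 210 ≡ 2, so v_2 = 2^{−1} = 7 (mod 13).
  i = 3 (α = 10): (10−6)(10−11)(10−4)(10−5) = 4·(−1)·6·5 = −120 ≡ 10, so v_3 = 10^{−1} = 4 (mod 13).
  i = 4 (α = 4): (4−6)(4−11)(4−10)(4−5) = (−2)·(−7)·(−6)·(−1) = 84 ≡ 6, so v_4 = 6^{−1} = 11 (mod 13).
  i = 5 (α = 5): (5−6)(5−11)(5−10)(5−4) = (−1)·(−6)·(−5)·1 = −30 ≡ 9, so v_5 = 9^{−1} = 3 (mod 13).
  v = [1, 7, 4, 11, 3].
Step 2: syndromes of r = [0, 3, 4, 4, 2] (all sums mod 13).
  S_0 = Σ v_i r_i = 1·0 + 7·3 + 4·4 + 11·4 + 3·2 = 87 ≡ 9.
  S_1 = Σ v_i α_i r_i = 1·6·0 + 7·11·3 + 4·10·4 + 11·4·4 + 3·5·2 = 597 ≡ 12.
  α_i^2 mod 13 = [10, 4, 9, 3, 12].
  S_2 = Σ v_i α_i^2 r_i = 1·10·0 + 7·4·3 + 4·9·4 + 11·3·4 + 3·12·2 = 432 ≡ 3.
  S = (9, 12, 3) ≠ 0, so r is not a codeword (an error is present).
Step 3: locate the error. For a single error e at position i, S_ℓ = v_i·e·α_i^ℓ, so α_err = S_1/S_0.
  S_0^{−1} = 9^{−1} = 3 (mod 13), so α_err = 12·3 = 36 ≡ 10 = α_3. Error position i = 3.
  Consistency check: S_2/S_1 = 3·12 = 36 ≡ 10 = α_err ✓ (single-error assumption holds).
Step 4: error magnitude e = S_0/v_3 = S_0·∏_{j≠3}(α_3 − α_j) = 9·10 = 90 ≡ 12 (mod 13).
Step 5: correct position 3: c_3 = r_3 − e = 4 − 12 ≡ 5 (mod 13). Hence c = [0, 3, 5, 4, 2].
  Check: interpolating c through the α_i gives m(x) = 12 + 11·x (degree < 2) with m(α_i) = c_i for every i, so c is indeed a codeword.


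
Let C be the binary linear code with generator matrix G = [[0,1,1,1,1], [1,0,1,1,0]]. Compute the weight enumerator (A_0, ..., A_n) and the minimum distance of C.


Weight distribution: A_0 = 1, A_3 = 2, A_4 = 1. Minimum distance d = 3.

Enumerate all 2^2 = 4 messages m ∈ F_2^2.
For each, compute codeword c = mG in F_2^5, then tally its weight.
  m = 00 → c = 00000, weight = 0.
  m = 10 → c = 01111, weight = 4.
  m = 01 → c = 10110, weight = 3.
  m = 11 → c = 11001, weight = 3.
Tally weights:
  weight 0: 1 codewords.
  weight 3: 2 codewords.
  weight 4: 1 codewords.
Minimum distance d = smallest w > 0 with A_w > 0 = 3.
Sanity: Σ A_w = 4 = 2^2 = 4 ✓.


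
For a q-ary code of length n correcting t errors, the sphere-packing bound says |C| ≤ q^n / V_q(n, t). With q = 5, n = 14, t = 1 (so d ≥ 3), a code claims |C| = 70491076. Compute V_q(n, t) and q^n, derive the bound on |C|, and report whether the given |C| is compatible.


V_q(n, t) = 57, q^n = 6103515625, Hamming bound = 107079221, |C| = 70491076 ≤ bound (satisfied).

Step 1: Compute V_q(n, t) = Σ_{j=0}^1 C(n, j) (q−1)^j.
  j = 0: C(14,0)·(4)^0 = 1·1 = 1.
  j = 1: C(14,1)·(4)^1 = 14·4 = 56.
  V_q(n, t) = 1 + 56 = 57.
Step 2: q^n = 5^14 = 6103515625.
Step 3: Hamming bound ⌊q^n / V_q(n,t)⌋ = ⌊6103515625/57⌋ = 107079221.
Step 4: Compare |C| = 70491076 to 107079221: satisfied.
The claimed |C| lies below the Hamming bound.


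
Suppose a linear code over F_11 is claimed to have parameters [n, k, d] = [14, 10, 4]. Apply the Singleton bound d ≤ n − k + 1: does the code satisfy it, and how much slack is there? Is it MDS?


Singleton RHS = n − k + 1 = 5, slack = 1, bound satisfied, not MDS.

Singleton bound: d ≤ n − k + 1.
Here n = 14, k = 10, so n − k + 1 = 5.
Given d = 4, check d ≤ 5: YES.
Slack = (n − k + 1) − d = 1.
The code is NOT MDS (slack = 1 > 0).
Description: the claimed parameters are [14, 10, 4]_11; such a code would be non-MDS.


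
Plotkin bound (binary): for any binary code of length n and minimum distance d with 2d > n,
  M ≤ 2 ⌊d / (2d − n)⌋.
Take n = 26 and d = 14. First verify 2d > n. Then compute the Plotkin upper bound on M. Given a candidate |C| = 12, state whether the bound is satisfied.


Plotkin bound M ≤ 14; given |C| = 12 ≤ bound (satisfied).

Check applicability: 2d = 28, n = 26.
2d − n = 2 > 0, so Plotkin applies.
Compute d/(2d−n) = 14/2 ≈ 7.0000.
⌊d/(2d−n)⌋ = 7.
Plotkin bound: M ≤ 2·7 = 14.
Given |C| = 12, check: satisfied.
This |C| is below the Plotkin bound.


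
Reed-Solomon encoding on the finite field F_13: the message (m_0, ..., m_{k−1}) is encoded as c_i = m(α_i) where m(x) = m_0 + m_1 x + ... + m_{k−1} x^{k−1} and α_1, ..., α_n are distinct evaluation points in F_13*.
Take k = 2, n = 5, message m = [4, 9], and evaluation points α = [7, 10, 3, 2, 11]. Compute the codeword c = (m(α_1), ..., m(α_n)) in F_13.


c = [2, 3, 5, 9, 12]

Message polynomial: m(x) = 4 + 9·x (mod 13).
For each evaluation point α_i, compute m(α_i) mod 13:
  α_1 = 7: Horner steps 9 → 2, so m(7) = 2.
  α_2 = 10: Horner steps 9 → 3, so m(10) = 3.
  α_3 = 3: Horner steps 9 → 5, so m(3) = 5.
  α_4 = 2: Horner steps 9 → 9, so m(2) = 9.
  α_5 = 11: Horner steps 9 → 12, so m(11) = 12.
Codeword c = [2, 3, 5, 9, 12] ∈ F_13^5.


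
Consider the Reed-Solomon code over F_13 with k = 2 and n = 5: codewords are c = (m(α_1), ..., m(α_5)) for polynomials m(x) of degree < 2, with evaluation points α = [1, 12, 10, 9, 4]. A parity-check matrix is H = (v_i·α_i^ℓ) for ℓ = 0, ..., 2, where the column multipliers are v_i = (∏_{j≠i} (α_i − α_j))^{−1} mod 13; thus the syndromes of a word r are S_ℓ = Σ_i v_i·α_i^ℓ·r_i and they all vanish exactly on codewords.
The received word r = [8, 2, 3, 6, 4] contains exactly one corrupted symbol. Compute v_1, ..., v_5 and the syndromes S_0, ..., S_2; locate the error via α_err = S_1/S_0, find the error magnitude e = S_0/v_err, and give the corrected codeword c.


S = (8, 2, 7), error at position 3, error magnitude e = 7, c = [8, 2, 9, 6, 4].

Step 1: column multipliers v_i = (∏_{j≠i}(α_i − α_j))^{−1} mod 13.
  i = 1 (α = 1): (1−12)(1−10)(1−9)(1−4) = (−11)·(−9)·(−8)·(−3) = 2376 ≡ 10, so v_1 = 10^{−1} = 4 (mod 13).
  i = 2 (α = 12): (12−1)(12−10)(12−9)(12−4) = 11·2·3·8 = 528 ≡ 8, so v_2 = 8^{−1} = 5 (mod 13).
  i = 3 (α = 10): (10−1)(10−12)(10−9)(10−4) = 9·(−2)·1·6 = −108 ≡ 9, so v_3 = 9^{−1} = 3 (mod 13).
  i = 4 (α = 9): (9−1)(9−12)(9−10)(9−4) = 8·(−3)·(−1)·5 = 120 ≡ 3, so v_4 = 3^{−1} = 9 (mod 13).
  i = 5 (α = 4): (4−1)(4−12)(4−10)(4−9) = 3·(−8)·(−6)·(−5) = −720 ≡ 8, so v_5 = 8^{−1} = 5 (mod 13).
  v = [4, 5, 3, 9, 5].
Step 2: syndromes of r = [8, 2, 3, 6, 4] (all sums mod 13).
  S_0 = Σ v_i r_i = 4·8 + 5·2 + 3·3 + 9·6 + 5·4 = 125 ≡ 8.
  S_1 = Σ v_i α_i r_i = 4·1·8 + 5·12·2 + 3·10·3 + 9·9·6 + 5·4·4 = 808 ≡ 2.
  α_i^2 mod 13 = [1, 1, 9, 3, 3].
  S_2 = Σ v_i α_i^2 r_i = 4·1·8 + 5·1·2 + 3·9·3 + 9·3·6 + 5·3·4 = 345 ≡ 7.
  S = (8, 2, 7) ≠ 0, so r is not a codeword (an error is present).
Step 3: locate the error. For a single error e at position i, S_ℓ = v_i·e·α_i^ℓ, so α_err = S_1/S_0.
  S_0^{−1} = 8^{−1} = 5 (mod 13), so α_err = 2·5 = 10 ≡ 10 = α_3. Error position i = 3.
  Consistency check: S_2/S_1 = 7·7 = 49 ≡ 10 = α_err ✓ (single-error assumption holds).
Step 4: error magnitude e = S_0/v_3 = S_0·∏_{j≠3}(α_3 − α_j) = 8·9 = 72 ≡ 7 (mod 13).
Step 5: correct position 3: c_3 = r_3 − e = 3 − 7 ≡ 9 (mod 13). Hence c = [8, 2, 9, 6, 4].
  Check: interpolating c through the α_i gives m(x) = 5 + 3·x (degree < 2) with m(α_i) = c_i for every i, so c is indeed a codeword.


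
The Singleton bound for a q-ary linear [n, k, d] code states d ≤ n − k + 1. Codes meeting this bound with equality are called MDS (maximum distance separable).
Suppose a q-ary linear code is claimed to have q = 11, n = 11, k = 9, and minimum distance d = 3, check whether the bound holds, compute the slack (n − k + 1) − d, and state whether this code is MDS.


Singleton RHS = n − k + 1 = 3, slack = 0, bound satisfied, MDS.

Singleton bound: d ≤ n − k + 1.
Here n = 11, k = 9, so n − k + 1 = 3.
Given d = 3, check d ≤ 3: YES.
Slack = (n − k + 1) − d = 0.
The code is MDS (slack = 0).
Description: the claimed parameters are [11, 9, 3]_11; such a code would be MDS (meets Singleton bound).


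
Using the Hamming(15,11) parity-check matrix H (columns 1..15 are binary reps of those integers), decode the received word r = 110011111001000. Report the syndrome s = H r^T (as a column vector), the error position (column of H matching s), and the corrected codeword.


s = (1, 0, 1, 0)^T, error position = 10, corrected codeword c = 110011111101000

Compute s = H r^T mod 2 one row at a time:
  s_1 = 1 + 1 + 0 + 0 + 1 + 0 + 0 + 0 = 3 ≡ 1 (mod 2).
  s_2 = 0 + 1 + 1 + 1 + 1 + 0 + 0 + 0 = 4 ≡ 0 (mod 2).
  s_3 = 1 + 0 + 1 + 1 + 0 + 0 + 0 + 0 = 3 ≡ 1 (mod 2).
  s_4 = 1 + 0 + 1 + 1 + 1 + 0 + 0 + 0 = 4 ≡ 0 (mod 2).
s = (1, 0, 1, 0)^T — this equals column 10 of H (binary 1010), so error is at position 10.
Correct: flip bit 10 of r = 110011111001000 to get c = 110011111101000.


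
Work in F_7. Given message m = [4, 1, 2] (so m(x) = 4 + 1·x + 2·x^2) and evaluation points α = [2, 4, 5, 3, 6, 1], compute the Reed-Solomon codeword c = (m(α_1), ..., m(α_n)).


c = [0, 5, 3, 4, 5, 0]

Message polynomial: m(x) = 4 + 1·x + 2·x^2 (mod 7).
For each evaluation point α_i, compute m(α_i) mod 7:
  α_1 = 2: Horner steps 2 → 5 → 0, so m(2) = 0.
  α_2 = 4: Horner steps 2 → 2 → 5, so m(4) = 5.
  α_3 = 5: Horner steps 2 → 4 → 3, so m(5) = 3.
  α_4 = 3: Horner steps 2 → 0 → 4, so m(3) = 4.
  α_5 = 6: Horner steps 2 → 6 → 5, so m(6) = 5.
  α_6 = 1: Horner steps 2 → 3 → 0, so m(1) = 0.
Codeword c = [0, 5, 3, 4, 5, 0] ∈ F_7^6.


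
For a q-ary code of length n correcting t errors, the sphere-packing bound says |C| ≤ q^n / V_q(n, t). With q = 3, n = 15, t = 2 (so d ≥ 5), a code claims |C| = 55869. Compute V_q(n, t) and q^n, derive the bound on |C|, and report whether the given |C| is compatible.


V_q(n, t) = 451, q^n = 14348907, Hamming bound = 31815, |C| = 55869 > bound (violated).

Step 1: Compute V_q(n, t) = Σ_{j=0}^2 C(n, j) (q−1)^j.
  j = 0: C(15,0)·(2)^0 = 1·1 = 1.
  j = 1: C(15,1)·(2)^1 = 15·2 = 30.
  j = 2: C(15,2)·(2)^2 = 105·4 = 420.
  V_q(n, t) = 1 + 30 + 420 = 451.
Step 2: q^n = 3^15 = 14348907.
Step 3: Hamming bound ⌊q^n / V_q(n,t)⌋ = ⌊14348907/451⌋ = 31815.
Step 4: Compare |C| = 55869 to 31815: violated.
The claimed |C| lies above the Hamming bound, so no 3-ary code of length 15 with d ≥ 5 can have 55869 codewords.
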